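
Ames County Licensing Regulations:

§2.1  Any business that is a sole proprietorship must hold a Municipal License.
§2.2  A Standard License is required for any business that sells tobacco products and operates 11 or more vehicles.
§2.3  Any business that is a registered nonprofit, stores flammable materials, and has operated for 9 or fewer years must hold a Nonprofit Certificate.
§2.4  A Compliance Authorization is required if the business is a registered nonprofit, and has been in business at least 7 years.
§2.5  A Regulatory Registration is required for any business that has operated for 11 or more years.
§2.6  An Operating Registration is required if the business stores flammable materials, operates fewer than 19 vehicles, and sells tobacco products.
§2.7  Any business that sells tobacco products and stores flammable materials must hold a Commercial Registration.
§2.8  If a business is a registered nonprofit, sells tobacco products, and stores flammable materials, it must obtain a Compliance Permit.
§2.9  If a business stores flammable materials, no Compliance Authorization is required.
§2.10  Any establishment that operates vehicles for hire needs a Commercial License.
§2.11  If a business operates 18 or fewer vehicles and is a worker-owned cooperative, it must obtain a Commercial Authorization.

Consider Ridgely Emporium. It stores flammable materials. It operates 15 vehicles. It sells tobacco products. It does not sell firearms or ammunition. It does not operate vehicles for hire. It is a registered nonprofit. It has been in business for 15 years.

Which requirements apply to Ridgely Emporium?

§2.1 is a registered nonprofit (not: is a sole proprietorship) → Municipal License not required.
§2.2 sells tobacco products; vehicles 15 ≥ 11 → Standard License required.
§2.3 is a registered nonprofit; stores flammable materials; years in business 15 > 9 → Nonprofit Certificate not required.
§2.4 is a registered nonprofit; years in business 15 ≥ 7 → Compliance Authorization required.
§2.5 years in business 15 ≥ 11 → Regulatory Registration required.
§2.6 stores flammable materials; vehicles 15 < 19; sells tobacco products → Operating Registration required.
§2.7 sells tobacco products; stores flammable materials → Commercial Registration required.
§2.8 is a registered nonprofit; sells tobacco products; stores flammable materials → Compliance Permit required.
§2.9 stores flammable materials → exempt from Compliance Authorization.
§2.10 does not operate vehicles for hire → Commercial License not required.
§2.11 vehicles 15 ≤ 18; is a registered nonprofit (not: is a worker-owned cooperative) → Commercial Authorization not required.

Commercial Registration, Compliance Permit, Operating Registration, Regulatory Registration, Standard License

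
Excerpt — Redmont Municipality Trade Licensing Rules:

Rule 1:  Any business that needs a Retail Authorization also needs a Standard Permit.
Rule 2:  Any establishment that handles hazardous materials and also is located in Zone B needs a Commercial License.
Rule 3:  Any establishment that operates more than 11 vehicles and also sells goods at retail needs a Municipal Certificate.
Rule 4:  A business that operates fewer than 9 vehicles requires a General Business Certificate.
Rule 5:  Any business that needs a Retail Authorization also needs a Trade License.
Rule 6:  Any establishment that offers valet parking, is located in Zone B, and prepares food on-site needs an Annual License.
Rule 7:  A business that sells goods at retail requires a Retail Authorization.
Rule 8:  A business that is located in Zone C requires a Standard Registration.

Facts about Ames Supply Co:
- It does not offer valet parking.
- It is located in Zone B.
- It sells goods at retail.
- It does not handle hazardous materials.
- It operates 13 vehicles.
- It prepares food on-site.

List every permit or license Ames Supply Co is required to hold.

Rule 1: Retail Authorization is required → Standard Permit also required.
Rule 2: does not handle hazardous materials; is located in Zone B → Commercial License not required.
Rule 3: vehicles 13 > 11; sells goods at retail → Municipal Certificate required.
Rule 4: vehicles 13 ≥ 9 → General Business Certificate not required.
Rule 5: Retail Authorization is required → Trade License also required.
Rule 6: does not offer valet parking; is located in Zone B; prepares food on-site → Annual License not required.
Rule 7: sells goods at retail → Retail Authorization required.
Rule 8: is located in Zone B (not: is located in Zone C) → Standard Registration not required.

Municipal Certificate, Retail Authorization, Standard Permit, Trade License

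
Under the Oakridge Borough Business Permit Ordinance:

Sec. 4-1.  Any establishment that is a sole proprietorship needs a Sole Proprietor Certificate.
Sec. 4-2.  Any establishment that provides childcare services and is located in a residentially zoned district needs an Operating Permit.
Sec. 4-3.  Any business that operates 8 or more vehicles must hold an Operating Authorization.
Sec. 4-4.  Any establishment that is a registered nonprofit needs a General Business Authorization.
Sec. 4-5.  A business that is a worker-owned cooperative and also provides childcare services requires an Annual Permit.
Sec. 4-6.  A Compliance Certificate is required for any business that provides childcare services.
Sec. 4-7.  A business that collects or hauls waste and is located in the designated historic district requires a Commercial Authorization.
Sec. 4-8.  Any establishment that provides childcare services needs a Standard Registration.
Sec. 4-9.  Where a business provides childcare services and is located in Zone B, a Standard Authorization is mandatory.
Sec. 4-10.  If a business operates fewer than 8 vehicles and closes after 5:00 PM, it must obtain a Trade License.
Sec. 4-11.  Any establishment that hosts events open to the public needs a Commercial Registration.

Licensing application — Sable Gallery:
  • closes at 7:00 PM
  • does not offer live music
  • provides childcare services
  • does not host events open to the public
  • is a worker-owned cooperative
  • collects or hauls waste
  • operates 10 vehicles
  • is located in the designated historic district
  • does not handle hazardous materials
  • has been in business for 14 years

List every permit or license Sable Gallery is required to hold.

Annual Permit, Commercial Authorization, Compliance Certificate, Operating Authorization, Standard Registration

Sec. 4-1. is a worker-owned cooperative (not: is a sole proprietorship) → Sole Proprietor Certificate not required.
Sec. 4-2. provides childcare services; is located in the designated historic district (not: is located in a residentially zoned district) → Operating Permit not required.
Sec. 4-3. vehicles 10 ≥ 8 → Operating Authorization required.
Sec. 4-4. is a worker-owned cooperative (not: is a registered nonprofit) → General Business Authorization not required.
Sec. 4-5. is a worker-owned cooperative; provides childcare services → Annual Permit required.
Sec. 4-6. provides childcare services → Compliance Certificate required.
Sec. 4-7. collects or hauls waste; is located in the designated historic district → Commercial Authorization required.
Sec. 4-8. provides childcare services → Standard Registration required.
Sec. 4-9. provides childcare services; is located in the designated historic district (not: is located in Zone B) → Standard Authorization not required.
Sec. 4-10. vehicles 10 ≥ 8; closes 7:00 PM, after 5:00 PM → Trade License not required.
Sec. 4-11. does not host events open to the public → Commercial Registration not required.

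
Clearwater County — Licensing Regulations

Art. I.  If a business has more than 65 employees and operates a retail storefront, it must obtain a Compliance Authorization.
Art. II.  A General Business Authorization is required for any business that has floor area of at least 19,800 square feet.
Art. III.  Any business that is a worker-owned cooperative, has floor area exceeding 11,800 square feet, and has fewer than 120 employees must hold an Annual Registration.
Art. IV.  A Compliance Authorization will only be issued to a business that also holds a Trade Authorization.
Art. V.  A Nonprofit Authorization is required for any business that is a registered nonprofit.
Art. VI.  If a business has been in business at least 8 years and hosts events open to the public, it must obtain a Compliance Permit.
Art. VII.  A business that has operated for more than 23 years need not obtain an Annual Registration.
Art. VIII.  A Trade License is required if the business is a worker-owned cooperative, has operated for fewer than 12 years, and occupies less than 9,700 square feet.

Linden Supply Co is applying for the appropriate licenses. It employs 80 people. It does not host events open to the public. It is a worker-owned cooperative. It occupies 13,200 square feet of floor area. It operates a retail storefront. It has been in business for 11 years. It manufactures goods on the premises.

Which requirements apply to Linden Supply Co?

Art. I. employees 80 > 65; operates a retail storefront → Compliance Authorization required.
Art. II. floor area 13,200 square feet < 19,800 square feet → General Business Authorization not required.
Art. III. is a worker-owned cooperative; floor area 13,200 square feet > 11,800 square feet; employees 80 < 120 → Annual Registration required.
Art. IV. Compliance Authorization is required → Trade Authorization also required.
Art. V. is a worker-owned cooperative (not: is a registered nonprofit) → Nonprofit Authorization not required.
Art. VI. years in business 11 ≥ 8; does not host events open to the public → Compliance Permit not required.
Art. VII. years in business 11 ≤ 23 → Annual Registration exemption does not apply.
Art. VIII. is a worker-owned cooperative; years in business 11 < 12; floor area 13,200 square feet ≥ 9,700 square feet → Trade License not required.

Annual Registration, Compliance Authorization, Trade Authorization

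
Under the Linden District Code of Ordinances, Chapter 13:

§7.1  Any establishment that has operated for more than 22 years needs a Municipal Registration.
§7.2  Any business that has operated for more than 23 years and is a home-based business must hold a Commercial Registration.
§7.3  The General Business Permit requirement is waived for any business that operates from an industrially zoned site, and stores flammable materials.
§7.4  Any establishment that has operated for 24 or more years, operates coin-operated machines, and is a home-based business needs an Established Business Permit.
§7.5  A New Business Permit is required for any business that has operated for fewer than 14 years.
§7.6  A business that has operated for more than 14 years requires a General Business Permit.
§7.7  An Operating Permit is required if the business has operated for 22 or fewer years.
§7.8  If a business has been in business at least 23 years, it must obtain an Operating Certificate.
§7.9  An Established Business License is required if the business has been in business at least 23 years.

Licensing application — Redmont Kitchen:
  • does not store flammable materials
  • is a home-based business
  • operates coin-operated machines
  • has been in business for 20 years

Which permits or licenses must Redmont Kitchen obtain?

§7.1 years in business 20 ≤ 22 → Municipal Registration not required.
§7.2 years in business 20 ≤ 23; is a home-based business → Commercial Registration not required.
§7.3 is a home-based business (not: operates from an industrially zoned site); does not store flammable materials → General Business Permit exemption does not apply.
§7.4 years in business 20 < 24; operates coin-operated machines; is a home-based business → Established Business Permit not required.
§7.5 years in business 20 ≥ 14 → New Business Permit not required.
§7.6 years in business 20 > 14 → General Business Permit required.
§7.7 years in business 20 ≤ 22 → Operating Permit required.
§7.8 years in business 20 < 23 → Operating Certificate not required.
§7.9 years in business 20 < 23 → Established Business License not required.

General Business Permit, Operating Permit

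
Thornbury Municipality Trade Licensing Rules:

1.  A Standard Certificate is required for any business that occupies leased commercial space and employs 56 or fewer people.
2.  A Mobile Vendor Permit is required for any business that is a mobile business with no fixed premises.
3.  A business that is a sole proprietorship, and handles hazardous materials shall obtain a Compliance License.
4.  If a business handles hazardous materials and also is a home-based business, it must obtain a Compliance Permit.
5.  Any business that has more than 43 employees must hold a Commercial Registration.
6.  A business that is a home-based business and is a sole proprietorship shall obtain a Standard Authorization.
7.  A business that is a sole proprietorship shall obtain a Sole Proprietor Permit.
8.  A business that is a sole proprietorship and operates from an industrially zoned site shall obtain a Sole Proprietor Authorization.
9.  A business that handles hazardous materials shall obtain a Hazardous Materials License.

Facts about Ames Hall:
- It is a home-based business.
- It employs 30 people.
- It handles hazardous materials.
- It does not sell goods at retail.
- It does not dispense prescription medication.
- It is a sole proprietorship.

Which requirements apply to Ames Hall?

1. is a home-based business (not: occupies leased commercial space); employees 30 ≤ 56 → Standard Certificate not required.
2. is a home-based business (not: is a mobile business with no fixed premises) → Mobile Vendor Permit not required.
3. is a sole proprietorship; handles hazardous materials → Compliance License required.
4. handles hazardous materials; is a home-based business → Compliance Permit required.
5. employees 30 ≤ 43 → Commercial Registration not required.
6. is a home-based business; is a sole proprietorship → Standard Authorization required.
7. is a sole proprietorship → Sole Proprietor Permit required.
8. is a sole proprietorship; is a home-based business (not: operates from an industrially zoned site) → Sole Proprietor Authorization not required.
9. handles hazardous materials → Hazardous Materials License required.

Compliance License, Compliance Permit, Hazardous Materials License, Sole Proprietor Permit, Standard Authorization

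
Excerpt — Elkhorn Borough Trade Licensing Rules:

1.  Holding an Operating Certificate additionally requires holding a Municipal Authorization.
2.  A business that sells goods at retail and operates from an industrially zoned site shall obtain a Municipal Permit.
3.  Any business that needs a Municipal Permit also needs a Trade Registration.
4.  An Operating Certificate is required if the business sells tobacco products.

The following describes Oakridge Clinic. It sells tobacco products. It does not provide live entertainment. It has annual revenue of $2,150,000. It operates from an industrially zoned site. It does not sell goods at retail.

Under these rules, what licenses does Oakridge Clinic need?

Municipal Authorization, Operating Certificate

1. Operating Certificate is required → Municipal Authorization also required.
2. does not sell goods at retail; operates from an industrially zoned site → Municipal Permit not required.
3. Municipal Permit is not required → no effect.
4. sells tobacco products → Operating Certificate required.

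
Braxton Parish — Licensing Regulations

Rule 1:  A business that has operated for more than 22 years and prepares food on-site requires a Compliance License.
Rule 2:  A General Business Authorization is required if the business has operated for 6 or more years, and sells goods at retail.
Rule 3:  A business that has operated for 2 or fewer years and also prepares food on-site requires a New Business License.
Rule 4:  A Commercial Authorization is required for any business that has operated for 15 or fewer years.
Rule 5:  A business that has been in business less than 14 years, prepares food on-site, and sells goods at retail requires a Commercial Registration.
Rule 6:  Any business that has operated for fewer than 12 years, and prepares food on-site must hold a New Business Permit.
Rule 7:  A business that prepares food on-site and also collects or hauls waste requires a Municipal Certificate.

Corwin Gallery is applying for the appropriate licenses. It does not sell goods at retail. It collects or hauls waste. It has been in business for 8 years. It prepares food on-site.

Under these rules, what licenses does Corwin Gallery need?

Rule 1: years in business 8 ≤ 22; prepares food on-site → Compliance License not required.
Rule 2: years in business 8 ≥ 6; does not sell goods at retail → General Business Authorization not required.
Rule 3: years in business 8 > 2; prepares food on-site → New Business License not required.
Rule 4: years in business 8 ≤ 15 → Commercial Authorization required.
Rule 5: years in business 8 < 14; prepares food on-site; does not sell goods at retail → Commercial Registration not required.
Rule 6: years in business 8 < 12; prepares food on-site → New Business Permit required.
Rule 7: prepares food on-site; collects or hauls waste → Municipal Certificate required.

Commercial Authorization, Municipal Certificate, New Business Permit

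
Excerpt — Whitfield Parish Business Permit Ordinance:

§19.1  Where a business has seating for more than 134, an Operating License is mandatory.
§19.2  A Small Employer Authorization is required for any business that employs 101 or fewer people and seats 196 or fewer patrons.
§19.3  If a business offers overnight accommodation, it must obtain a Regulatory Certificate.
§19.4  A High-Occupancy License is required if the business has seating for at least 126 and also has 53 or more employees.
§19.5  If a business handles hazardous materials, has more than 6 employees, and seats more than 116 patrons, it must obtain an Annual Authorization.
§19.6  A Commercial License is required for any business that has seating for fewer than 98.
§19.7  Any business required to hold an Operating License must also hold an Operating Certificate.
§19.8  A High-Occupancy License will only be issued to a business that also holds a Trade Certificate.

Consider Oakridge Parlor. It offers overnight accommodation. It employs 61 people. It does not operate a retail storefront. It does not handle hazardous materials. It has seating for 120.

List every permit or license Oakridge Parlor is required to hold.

Regulatory Certificate, Small Employer Authorization

§19.1 seating 120 ≤ 134 → Operating License not required.
§19.2 employees 61 ≤ 101; seating 120 ≤ 196 → Small Employer Authorization required.
§19.3 offers overnight accommodation → Regulatory Certificate required.
§19.4 seating 120 < 126; employees 61 ≥ 53 → High-Occupancy License not required.
§19.5 does not handle hazardous materials; employees 61 > 6; seating 120 > 116 → Annual Authorization not required.
§19.6 seating 120 ≥ 98 → Commercial License not required.
§19.7 Operating License is not required → no effect.
§19.8 High-Occupancy License is not required → no effect.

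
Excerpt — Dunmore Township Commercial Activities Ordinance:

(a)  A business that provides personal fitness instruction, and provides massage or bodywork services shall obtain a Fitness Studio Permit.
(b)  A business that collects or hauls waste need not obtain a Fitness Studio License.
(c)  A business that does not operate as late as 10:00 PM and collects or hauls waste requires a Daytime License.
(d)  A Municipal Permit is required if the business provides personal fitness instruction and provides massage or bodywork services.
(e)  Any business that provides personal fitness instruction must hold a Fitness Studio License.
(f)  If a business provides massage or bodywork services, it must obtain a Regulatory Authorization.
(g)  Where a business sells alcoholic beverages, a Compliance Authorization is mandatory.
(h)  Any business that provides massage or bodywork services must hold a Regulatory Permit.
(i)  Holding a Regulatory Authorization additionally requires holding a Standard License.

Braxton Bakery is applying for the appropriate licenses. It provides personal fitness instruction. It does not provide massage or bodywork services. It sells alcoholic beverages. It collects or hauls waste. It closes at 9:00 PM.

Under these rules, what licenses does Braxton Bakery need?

Compliance Authorization, Daytime License

(a) provides personal fitness instruction; does not provide massage or bodywork services → Fitness Studio Permit not required.
(b) collects or hauls waste → exempt from Fitness Studio License.
(c) closes 9:00 PM, at/before 10:00 PM; collects or hauls waste → Daytime License required.
(d) provides personal fitness instruction; does not provide massage or bodywork services → Municipal Permit not required.
(e) provides personal fitness instruction → Fitness Studio License required.
(f) does not provide massage or bodywork services → Regulatory Authorization not required.
(g) sells alcoholic beverages → Compliance Authorization required.
(h) does not provide massage or bodywork services → Regulatory Permit not required.
(i) Regulatory Authorization is not required → no effect.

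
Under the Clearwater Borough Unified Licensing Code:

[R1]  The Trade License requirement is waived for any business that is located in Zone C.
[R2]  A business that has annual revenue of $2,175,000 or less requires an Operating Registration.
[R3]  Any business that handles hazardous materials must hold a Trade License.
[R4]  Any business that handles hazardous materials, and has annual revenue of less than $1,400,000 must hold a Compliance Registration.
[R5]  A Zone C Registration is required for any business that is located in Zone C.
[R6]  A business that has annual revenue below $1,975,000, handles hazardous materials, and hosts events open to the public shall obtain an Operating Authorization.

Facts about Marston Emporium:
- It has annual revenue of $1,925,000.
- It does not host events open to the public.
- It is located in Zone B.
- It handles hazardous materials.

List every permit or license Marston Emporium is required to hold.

Operating Registration, Trade License

[R1] is located in Zone B (not: is located in Zone C) → Trade License exemption does not apply.
[R2] revenue $1,925,000 ≤ $2,175,000 → Operating Registration required.
[R3] handles hazardous materials → Trade License required.
[R4] handles hazardous materials; revenue $1,925,000 ≥ $1,400,000 → Compliance Registration not required.
[R5] is located in Zone B (not: is located in Zone C) → Zone C Registration not required.
[R6] revenue $1,925,000 < $1,975,000; handles hazardous materials; does not host events open to the public → Operating Authorization not required.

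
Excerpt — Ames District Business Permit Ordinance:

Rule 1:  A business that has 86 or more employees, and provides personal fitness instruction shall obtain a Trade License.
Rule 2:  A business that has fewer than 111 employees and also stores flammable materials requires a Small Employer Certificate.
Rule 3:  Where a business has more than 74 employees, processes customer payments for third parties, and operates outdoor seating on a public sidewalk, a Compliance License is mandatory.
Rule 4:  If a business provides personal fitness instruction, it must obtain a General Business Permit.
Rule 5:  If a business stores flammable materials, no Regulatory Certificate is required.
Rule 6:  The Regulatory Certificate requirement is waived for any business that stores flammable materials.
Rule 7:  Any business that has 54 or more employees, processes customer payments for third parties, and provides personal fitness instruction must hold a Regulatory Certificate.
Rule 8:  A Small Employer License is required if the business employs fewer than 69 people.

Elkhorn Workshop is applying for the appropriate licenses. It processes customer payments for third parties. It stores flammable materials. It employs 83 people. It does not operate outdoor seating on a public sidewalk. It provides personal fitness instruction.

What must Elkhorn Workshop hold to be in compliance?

Rule 1: employees 83 < 86; provides personal fitness instruction → Trade License not required.
Rule 2: employees 83 < 111; stores flammable materials → Small Employer Certificate required.
Rule 3: employees 83 > 74; processes customer payments for third parties; does not operate outdoor seating on a public sidewalk → Compliance License not required.
Rule 4: provides personal fitness instruction → General Business Permit required.
Rule 5: stores flammable materials → exempt from Regulatory Certificate.
Rule 6: stores flammable materials → exempt from Regulatory Certificate.
Rule 7: employees 83 ≥ 54; processes customer payments for third parties; provides personal fitness instruction → Regulatory Certificate required.
Rule 8: employees 83 ≥ 69 → Small Employer License not required.

General Business Permit, Small Employer Certificate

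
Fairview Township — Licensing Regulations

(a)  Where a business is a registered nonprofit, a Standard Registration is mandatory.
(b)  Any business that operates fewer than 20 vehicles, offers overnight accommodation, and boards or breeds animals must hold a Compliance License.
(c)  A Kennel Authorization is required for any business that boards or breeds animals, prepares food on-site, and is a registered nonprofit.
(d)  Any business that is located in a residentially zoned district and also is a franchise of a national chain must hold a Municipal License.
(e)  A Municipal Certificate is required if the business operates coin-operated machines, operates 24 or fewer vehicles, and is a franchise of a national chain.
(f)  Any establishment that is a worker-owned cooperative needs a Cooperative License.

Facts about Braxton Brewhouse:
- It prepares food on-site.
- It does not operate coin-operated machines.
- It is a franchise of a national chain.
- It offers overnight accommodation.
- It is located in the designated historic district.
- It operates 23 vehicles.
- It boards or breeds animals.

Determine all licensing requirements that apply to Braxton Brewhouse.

(a) is a franchise of a national chain (not: is a registered nonprofit) → Standard Registration not required.
(b) vehicles 23 ≥ 20; offers overnight accommodation; boards or breeds animals → Compliance License not required.
(c) boards or breeds animals; prepares food on-site; is a franchise of a national chain (not: is a registered nonprofit) → Kennel Authorization not required.
(d) is located in the designated historic district (not: is located in a residentially zoned district); is a franchise of a national chain → Municipal License not required.
(e) does not operate coin-operated machines; vehicles 23 ≤ 24; is a franchise of a national chain → Municipal Certificate not required.
(f) is a franchise of a national chain (not: is a worker-owned cooperative) → Cooperative License not required.

None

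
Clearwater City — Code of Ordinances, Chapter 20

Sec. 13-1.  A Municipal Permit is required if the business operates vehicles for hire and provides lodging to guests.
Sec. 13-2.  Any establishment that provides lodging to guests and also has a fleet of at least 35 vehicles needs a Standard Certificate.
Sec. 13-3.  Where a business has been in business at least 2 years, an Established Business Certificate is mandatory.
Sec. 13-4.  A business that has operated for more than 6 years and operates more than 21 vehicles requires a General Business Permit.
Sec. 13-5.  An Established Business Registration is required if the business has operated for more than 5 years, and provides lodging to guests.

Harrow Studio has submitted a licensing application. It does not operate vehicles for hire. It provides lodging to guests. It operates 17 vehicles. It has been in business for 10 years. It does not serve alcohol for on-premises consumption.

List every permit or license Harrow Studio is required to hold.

Sec. 13-1. does not operate vehicles for hire; provides lodging to guests → Municipal Permit not required.
Sec. 13-2. provides lodging to guests; vehicles 17 < 35 → Standard Certificate not required.
Sec. 13-3. years in business 10 ≥ 2 → Established Business Certificate required.
Sec. 13-4. years in business 10 > 6; vehicles 17 ≤ 21 → General Business Permit not required.
Sec. 13-5. years in business 10 > 5; provides lodging to guests → Established Business Registration required.

Established Business Certificate, Established Business Registration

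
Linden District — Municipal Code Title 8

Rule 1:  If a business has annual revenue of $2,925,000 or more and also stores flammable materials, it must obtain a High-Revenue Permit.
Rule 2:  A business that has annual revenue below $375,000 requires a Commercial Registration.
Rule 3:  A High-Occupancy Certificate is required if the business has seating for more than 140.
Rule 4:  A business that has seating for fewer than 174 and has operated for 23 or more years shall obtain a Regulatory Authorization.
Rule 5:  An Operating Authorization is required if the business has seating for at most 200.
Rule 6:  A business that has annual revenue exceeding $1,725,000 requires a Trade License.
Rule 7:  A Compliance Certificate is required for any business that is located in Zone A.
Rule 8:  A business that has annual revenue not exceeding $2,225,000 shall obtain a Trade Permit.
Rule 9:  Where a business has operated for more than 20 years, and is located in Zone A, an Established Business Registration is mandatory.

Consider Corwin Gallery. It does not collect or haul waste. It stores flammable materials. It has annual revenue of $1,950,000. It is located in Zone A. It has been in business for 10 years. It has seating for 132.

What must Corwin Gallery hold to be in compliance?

Rule 1: revenue $1,950,000 < $2,925,000; stores flammable materials → High-Revenue Permit not required.
Rule 2: revenue $1,950,000 ≥ $375,000 → Commercial Registration not required.
Rule 3: seating 132 ≤ 140 → High-Occupancy Certificate not required.
Rule 4: seating 132 < 174; years in business 10 < 23 → Regulatory Authorization not required.
Rule 5: seating 132 ≤ 200 → Operating Authorization required.
Rule 6: revenue $1,950,000 > $1,725,000 → Trade License required.
Rule 7: is located in Zone A → Compliance Certificate required.
Rule 8: revenue $1,950,000 ≤ $2,225,000 → Trade Permit required.
Rule 9: years in business 10 ≤ 20; is located in Zone A → Established Business Registration not required.

Compliance Certificate, Operating Authorization, Trade License, Trade Permit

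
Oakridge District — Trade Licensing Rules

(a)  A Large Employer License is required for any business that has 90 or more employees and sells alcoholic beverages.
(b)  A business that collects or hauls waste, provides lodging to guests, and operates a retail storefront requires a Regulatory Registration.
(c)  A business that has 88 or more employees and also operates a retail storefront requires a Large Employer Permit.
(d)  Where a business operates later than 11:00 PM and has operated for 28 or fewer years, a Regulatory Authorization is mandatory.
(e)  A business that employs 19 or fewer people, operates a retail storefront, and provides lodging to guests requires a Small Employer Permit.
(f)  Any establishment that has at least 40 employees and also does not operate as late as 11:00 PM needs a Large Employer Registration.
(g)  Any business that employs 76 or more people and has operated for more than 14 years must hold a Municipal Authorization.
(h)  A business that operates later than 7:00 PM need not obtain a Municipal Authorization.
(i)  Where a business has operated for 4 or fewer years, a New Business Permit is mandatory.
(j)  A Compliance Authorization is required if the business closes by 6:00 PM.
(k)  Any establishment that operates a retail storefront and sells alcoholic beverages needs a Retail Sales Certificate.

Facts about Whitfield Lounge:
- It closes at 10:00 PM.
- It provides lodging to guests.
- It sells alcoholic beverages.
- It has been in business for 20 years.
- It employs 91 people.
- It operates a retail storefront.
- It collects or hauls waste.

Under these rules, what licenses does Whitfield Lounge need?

Large Employer License, Large Employer Permit, Large Employer Registration, Regulatory Registration, Retail Sales Certificate

(a) employees 91 ≥ 90; sells alcoholic beverages → Large Employer License required.
(b) collects or hauls waste; provides lodging to guests; operates a retail storefront → Regulatory Registration required.
(c) employees 91 ≥ 88; operates a retail storefront → Large Employer Permit required.
(d) closes 10:00 PM, at/before 11:00 PM; years in business 20 ≤ 28 → Regulatory Authorization not required.
(e) employees 91 > 19; operates a retail storefront; provides lodging to guests → Small Employer Permit not required.
(f) employees 91 ≥ 40; closes 10:00 PM, at/before 11:00 PM → Large Employer Registration required.
(g) employees 91 ≥ 76; years in business 20 > 14 → Municipal Authorization required.
(h) closes 10:00 PM, after 7:00 PM → exempt from Municipal Authorization.
(i) years in business 20 > 4 → New Business Permit not required.
(j) closes 10:00 PM, after 6:00 PM → Compliance Authorization not required.
(k) operates a retail storefront; sells alcoholic beverages → Retail Sales Certificate required.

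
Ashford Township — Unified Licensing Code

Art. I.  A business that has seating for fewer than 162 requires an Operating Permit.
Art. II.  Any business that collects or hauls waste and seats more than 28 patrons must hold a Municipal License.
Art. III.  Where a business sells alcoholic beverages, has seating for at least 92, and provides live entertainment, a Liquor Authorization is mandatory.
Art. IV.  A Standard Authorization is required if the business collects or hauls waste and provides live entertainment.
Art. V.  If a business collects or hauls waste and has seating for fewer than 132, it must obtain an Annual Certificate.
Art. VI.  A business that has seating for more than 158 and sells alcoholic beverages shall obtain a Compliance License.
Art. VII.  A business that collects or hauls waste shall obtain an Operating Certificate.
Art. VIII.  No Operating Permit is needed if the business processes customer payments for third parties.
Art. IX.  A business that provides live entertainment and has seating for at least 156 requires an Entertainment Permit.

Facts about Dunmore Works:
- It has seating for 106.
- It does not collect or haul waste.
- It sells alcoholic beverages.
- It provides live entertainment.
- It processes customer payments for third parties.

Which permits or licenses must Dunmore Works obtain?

Art. I. seating 106 < 162 → Operating Permit required.
Art. II. does not collect or haul waste; seating 106 > 28 → Municipal License not required.
Art. III. sells alcoholic beverages; seating 106 ≥ 92; provides live entertainment → Liquor Authorization required.
Art. IV. does not collect or haul waste; provides live entertainment → Standard Authorization not required.
Art. V. does not collect or haul waste; seating 106 < 132 → Annual Certificate not required.
Art. VI. seating 106 ≤ 158; sells alcoholic beverages → Compliance License not required.
Art. VII. does not collect or haul waste → Operating Certificate not required.
Art. VIII. processes customer payments for third parties → exempt from Operating Permit.
Art. IX. provides live entertainment; seating 106 < 156 → Entertainment Permit not required.

Liquor Authorization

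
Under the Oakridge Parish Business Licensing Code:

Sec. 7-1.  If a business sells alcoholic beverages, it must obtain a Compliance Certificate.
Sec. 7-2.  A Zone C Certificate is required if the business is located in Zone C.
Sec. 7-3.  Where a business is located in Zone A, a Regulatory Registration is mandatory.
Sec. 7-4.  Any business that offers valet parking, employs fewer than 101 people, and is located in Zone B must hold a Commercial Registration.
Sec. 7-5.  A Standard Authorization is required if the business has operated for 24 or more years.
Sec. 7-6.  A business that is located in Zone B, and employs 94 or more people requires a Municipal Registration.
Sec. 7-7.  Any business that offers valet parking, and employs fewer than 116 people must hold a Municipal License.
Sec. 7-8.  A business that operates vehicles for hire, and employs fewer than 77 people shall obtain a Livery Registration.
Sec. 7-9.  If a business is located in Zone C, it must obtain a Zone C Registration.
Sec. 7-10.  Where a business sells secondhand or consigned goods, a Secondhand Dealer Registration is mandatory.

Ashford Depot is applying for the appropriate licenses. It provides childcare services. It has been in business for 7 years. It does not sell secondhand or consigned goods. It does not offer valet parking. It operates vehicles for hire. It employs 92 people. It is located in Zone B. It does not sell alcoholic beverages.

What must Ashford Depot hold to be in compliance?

Sec. 7-1. does not sell alcoholic beverages → Compliance Certificate not required.
Sec. 7-2. is located in Zone B (not: is located in Zone C) → Zone C Certificate not required.
Sec. 7-3. is located in Zone B (not: is located in Zone A) → Regulatory Registration not required.
Sec. 7-4. does not offer valet parking; employees 92 < 101; is located in Zone B → Commercial Registration not required.
Sec. 7-5. years in business 7 < 24 → Standard Authorization not required.
Sec. 7-6. is located in Zone B; employees 92 < 94 → Municipal Registration not required.
Sec. 7-7. does not offer valet parking; employees 92 < 116 → Municipal License not required.
Sec. 7-8. operates vehicles for hire; employees 92 ≥ 77 → Livery Registration not required.
Sec. 7-9. is located in Zone B (not: is located in Zone C) → Zone C Registration not required.
Sec. 7-10. does not sell secondhand or consigned goods → Secondhand Dealer Registration not required.

None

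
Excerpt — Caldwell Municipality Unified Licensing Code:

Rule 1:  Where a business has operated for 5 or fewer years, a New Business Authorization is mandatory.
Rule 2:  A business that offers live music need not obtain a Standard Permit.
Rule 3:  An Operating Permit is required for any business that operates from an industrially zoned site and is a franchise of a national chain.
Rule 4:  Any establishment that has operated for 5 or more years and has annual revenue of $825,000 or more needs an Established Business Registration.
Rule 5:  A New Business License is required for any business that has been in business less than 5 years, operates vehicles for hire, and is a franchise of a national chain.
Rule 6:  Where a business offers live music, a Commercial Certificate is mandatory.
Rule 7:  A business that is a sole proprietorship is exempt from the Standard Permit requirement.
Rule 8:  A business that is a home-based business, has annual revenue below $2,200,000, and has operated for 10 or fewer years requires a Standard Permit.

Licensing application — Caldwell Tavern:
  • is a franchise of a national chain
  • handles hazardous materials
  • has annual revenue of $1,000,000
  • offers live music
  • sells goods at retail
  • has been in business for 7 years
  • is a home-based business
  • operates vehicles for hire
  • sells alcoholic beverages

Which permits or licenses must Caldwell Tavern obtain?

Rule 1: years in business 7 > 5 → New Business Authorization not required.
Rule 2: offers live music → exempt from Standard Permit.
Rule 3: is a home-based business (not: operates from an industrially zoned site); is a franchise of a national chain → Operating Permit not required.
Rule 4: years in business 7 ≥ 5; revenue $1,000,000 ≥ $825,000 → Established Business Registration required.
Rule 5: years in business 7 ≥ 5; operates vehicles for hire; is a franchise of a national chain → New Business License not required.
Rule 6: offers live music → Commercial Certificate required.
Rule 7: is a franchise of a national chain (not: is a sole proprietorship) → Standard Permit exemption does not apply.
Rule 8: is a home-based business; revenue $1,000,000 < $2,200,000; years in business 7 ≤ 10 → Standard Permit required.

Commercial Certificate, Established Business Registration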